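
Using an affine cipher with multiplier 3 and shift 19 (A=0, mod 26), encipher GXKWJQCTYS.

LKXHUPZYNV

G(6): 3·6+19=37≡11 → L
X(23): 3·23+19=88≡10 → K
K(10): 3·10+19=49≡23 → X
W(22): 3·22+19=85≡7 → H
J(9): 3·9+19=46≡20 → U
Q(16): 3·16+19=67≡15 → P
C(2): 3·2+19=25 → Z
T(19): 3·19+19=76≡24 → Y
Y(24): 3·24+19=91≡13 → N
S(18): 3·18+19=73≡21 → V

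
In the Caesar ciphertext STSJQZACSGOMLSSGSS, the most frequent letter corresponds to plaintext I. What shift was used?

10

The most frequent ciphertext letter is S (appears 7 times).
S is position 18; I is position 8.
Shift = 10.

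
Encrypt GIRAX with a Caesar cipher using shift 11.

G(6): 6+11=17 → R
I(8): 8+11=19 → T
R(17): 17+11=28≡2 → C
A(0): 0+11=11 → L
X(23): 23+11=34≡8 → I

RTCLI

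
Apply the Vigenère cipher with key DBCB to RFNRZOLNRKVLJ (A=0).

UGPSCPNOULXMM

Repeat the key across the message: DBCBDBCBDBCBD
R(17)+D(3): 20 → U
F(5)+B(1): 6 → G
N(13)+C(2): 15 → P
R(17)+B(1): 18 → S
Z(25)+D(3): 28≡2 → C
O(14)+B(1): 15 → P
L(11)+C(2): 13 → N
N(13)+B(1): 14 → O
R(17)+D(3): 20 → U
K(10)+B(1): 11 → L
V(21)+C(2): 23 → X
L(11)+B(1): 12 → M
J(9)+D(3): 12 → M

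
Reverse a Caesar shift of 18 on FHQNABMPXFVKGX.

NPYVIJUXFNDSOF

F(5): 5−18=-13≡13 → N
H(7): 7−18=-11≡15 → P
Q(16): 16−18=-2≡24 → Y
N(13): 13−18=-5≡21 → V
A(0): 0−18=-18≡8 → I
B(1): 1−18=-17≡9 → J
M(12): 12−18=-6≡20 → U
P(15): 15−18=-3≡23 → X
X(23): 23−18=5 → F
F(5): 5−18=-13≡13 → N
V(21): 21−18=3 → D
K(10): 10−18=-8≡18 → S
G(6): 6−18=-12≡14 → O
X(23): 23−18=5 → F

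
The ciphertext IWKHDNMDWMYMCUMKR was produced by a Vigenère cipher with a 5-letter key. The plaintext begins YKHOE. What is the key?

KMDTZ

Subtract each crib letter from the matching ciphertext letter (mod 26):
I(8)−Y(24)=-16≡10 → K
W(22)−K(10)=12 → M
K(10)−H(7)=3 → D
H(7)−O(14)=-7≡19 → T
D(3)−E(4)=-1≡25 → Z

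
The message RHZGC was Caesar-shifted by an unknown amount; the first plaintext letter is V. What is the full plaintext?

From the crib: R(17)−V(21)=-4≡22, so the shift is 22.
Subtract 22 from each ciphertext letter:
R(17): 17−22=-5≡21 → V
H(7): 7−22=-15≡11 → L
Z(25): 25−22=3 → D
G(6): 6−22=-16≡10 → K
C(2): 2−22=-20≡6 → G

VLDKG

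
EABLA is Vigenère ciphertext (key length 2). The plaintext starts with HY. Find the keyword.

Subtract each crib letter from the matching ciphertext letter (mod 26):
E(4)−H(7)=-3≡23 → X
A(0)−Y(24)=-24≡2 → C

XC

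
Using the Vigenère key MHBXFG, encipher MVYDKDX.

Repeat the key across the message: MHBXFGM
M(12)+M(12): 24 → Y
V(21)+H(7): 28≡2 → C
Y(24)+B(1): 25 → Z
D(3)+X(23): 26≡0 → A
K(10)+F(5): 15 → P
D(3)+G(6): 9 → J
X(23)+M(12): 35≡9 → J

YCZAPJJ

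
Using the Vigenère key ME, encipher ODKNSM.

AHWREQ

Repeat the key across the message: MEMEME
O(14)+M(12): 26≡0 → A
D(3)+E(4): 7 → H
K(10)+M(12): 22 → W
N(13)+E(4): 17 → R
S(18)+M(12): 30≡4 → E
M(12)+E(4): 16 → Q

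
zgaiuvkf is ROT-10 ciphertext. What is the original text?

pwqyklav

z(25): 25−10=15 → p
g(6): 6−10=-4≡22 → w
a(0): 0−10=-10≡16 → q
i(8): 8−10=-2≡24 → y
u(20): 20−10=10 → k
v(21): 21−10=11 → l
k(10): 10−10=0 → a
f(5): 5−10=-5≡21 → v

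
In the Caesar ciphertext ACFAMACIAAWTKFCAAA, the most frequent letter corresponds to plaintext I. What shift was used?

The most frequent ciphertext letter is A (appears 8 times).
A is position 0; I is position 8.
Shift = -8≡18.

18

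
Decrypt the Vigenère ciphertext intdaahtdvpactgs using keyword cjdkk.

Repeat the key across the ciphertext: cjdkkcjdkkcjdkkc
i(8)−c(2): 6 → g
n(13)−j(9): 4 → e
t(19)−d(3): 16 → q
d(3)−k(10): -7≡19 → t
a(0)−k(10): -10≡16 → q
a(0)−c(2): -2≡24 → y
h(7)−j(9): -2≡24 → y
t(19)−d(3): 16 → q
d(3)−k(10): -7≡19 → t
v(21)−k(10): 11 → l
p(15)−c(2): 13 → n
a(0)−j(9): -9≡17 → r
c(2)−d(3): -1≡25 → z
t(19)−k(10): 9 → j
g(6)−k(10): -4≡22 → w
s(18)−c(2): 16 → q

geqtqyyqtlnrzjwq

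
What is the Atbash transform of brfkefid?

yiupvurw

b(1) → y(24)
r(17) → i(8)
f(5) → u(20)
k(10) → p(15)
e(4) → v(21)
f(5) → u(20)
i(8) → r(17)
d(3) → w(22)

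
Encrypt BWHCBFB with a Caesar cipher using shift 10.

B(1): 1+10=11 → L
W(22): 22+10=32≡6 → G
H(7): 7+10=17 → R
C(2): 2+10=12 → M
B(1): 1+10=11 → L
F(5): 5+10=15 → P
B(1): 1+10=11 → L

LGRMLPL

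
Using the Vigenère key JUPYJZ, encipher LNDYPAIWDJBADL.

UHSWYZRQSHKZMF

Repeat the key across the message: JUPYJZJUPYJZJU
L(11)+J(9): 20 → U
N(13)+U(20): 33≡7 → H
D(3)+P(15): 18 → S
Y(24)+Y(24): 48≡22 → W
P(15)+J(9): 24 → Y
A(0)+Z(25): 25 → Z
I(8)+J(9): 17 → R
W(22)+U(20): 42≡16 → Q
D(3)+P(15): 18 → S
J(9)+Y(24): 33≡7 → H
B(1)+J(9): 10 → K
A(0)+Z(25): 25 → Z
D(3)+J(9): 12 → M
L(11)+U(20): 31≡5 → F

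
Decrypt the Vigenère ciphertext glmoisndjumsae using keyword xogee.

jxgkevzxfqpeua

Repeat the key across the ciphertext: xogeexogeexoge
g(6)−x(23): -17≡9 → j
l(11)−o(14): -3≡23 → x
m(12)−g(6): 6 → g
o(14)−e(4): 10 → k
i(8)−e(4): 4 → e
s(18)−x(23): -5≡21 → v
n(13)−o(14): -1≡25 → z
d(3)−g(6): -3≡23 → x
j(9)−e(4): 5 → f
u(20)−e(4): 16 → q
m(12)−x(23): -11≡15 → p
s(18)−o(14): 4 → e
a(0)−g(6): -6≡20 → u
e(4)−e(4): 0 → a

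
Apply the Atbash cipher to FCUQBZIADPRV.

UXFJYARZWKIE

F(5) → U(20)
C(2) → X(23)
U(20) → F(5)
Q(16) → J(9)
B(1) → Y(24)
Z(25) → A(0)
I(8) → R(17)
A(0) → Z(25)
D(3) → W(22)
P(15) → K(10)
R(17) → I(8)
V(21) → E(4)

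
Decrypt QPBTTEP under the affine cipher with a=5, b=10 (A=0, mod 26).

The inverse of 5 mod 26 is 21, since 5·21=105≡1. Apply D(y)=21·(y−10) mod 26:
Q(16): 21·(16−10)=126≡22 → W
P(15): 21·(15−10)=105≡1 → B
B(1): 21·(1−10)=-189≡19 → T
T(19): 21·(19−10)=189≡7 → H
T(19): 21·(19−10)=189≡7 → H
E(4): 21·(4−10)=-126≡4 → E
P(15): 21·(15−10)=105≡1 → B

WBTHHEB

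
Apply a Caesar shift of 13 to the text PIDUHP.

CVQHUC

P(15): 15+13=28≡2 → C
I(8): 8+13=21 → V
D(3): 3+13=16 → Q
U(20): 20+13=33≡7 → H
H(7): 7+13=20 → U
P(15): 15+13=28≡2 → C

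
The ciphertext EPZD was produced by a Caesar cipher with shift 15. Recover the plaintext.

E(4): 4−15=-11≡15 → P
P(15): 15−15=0 → A
Z(25): 25−15=10 → K
D(3): 3−15=-12≡14 → O

PAKO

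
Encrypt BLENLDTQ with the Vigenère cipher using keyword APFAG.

BAJNRDIV

Repeat the key across the message: APFAGAPF
B(1)+A(0): 1 → B
L(11)+P(15): 26≡0 → A
E(4)+F(5): 9 → J
N(13)+A(0): 13 → N
L(11)+G(6): 17 → R
D(3)+A(0): 3 → D
T(19)+P(15): 34≡8 → I
Q(16)+F(5): 21 → V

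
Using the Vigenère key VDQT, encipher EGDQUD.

Repeat the key across the message: VDQTVD
E(4)+V(21): 25 → Z
G(6)+D(3): 9 → J
D(3)+Q(16): 19 → T
Q(16)+T(19): 35≡9 → J
U(20)+V(21): 41≡15 → P
D(3)+D(3): 6 → G

ZJTJPG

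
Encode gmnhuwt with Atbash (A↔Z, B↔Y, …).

tnmsfdg

g(6) → t(19)
m(12) → n(13)
n(13) → m(12)
h(7) → s(18)
u(20) → f(5)
w(22) → d(3)
t(19) → g(6)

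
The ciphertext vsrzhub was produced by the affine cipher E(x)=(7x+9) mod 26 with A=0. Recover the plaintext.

yfqgwjk

The inverse of 7 mod 26 is 15, since 7·15=105≡1. Apply D(y)=15·(y−9) mod 26:
v(21): 15·(21−9)=180≡24 → y
s(18): 15·(18−9)=135≡5 → f
r(17): 15·(17−9)=120≡16 → q
z(25): 15·(25−9)=240≡6 → g
h(7): 15·(7−9)=-30≡22 → w
u(20): 15·(20−9)=165≡9 → j
b(1): 15·(1−9)=-120≡10 → k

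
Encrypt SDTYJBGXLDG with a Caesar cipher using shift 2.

S(18): 18+2=20 → U
D(3): 3+2=5 → F
T(19): 19+2=21 → V
Y(24): 24+2=26≡0 → A
J(9): 9+2=11 → L
B(1): 1+2=3 → D
G(6): 6+2=8 → I
X(23): 23+2=25 → Z
L(11): 11+2=13 → N
D(3): 3+2=5 → F
G(6): 6+2=8 → I

UFVALDIZNFI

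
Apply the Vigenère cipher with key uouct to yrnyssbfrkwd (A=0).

sfhalmpztdqr

Repeat the key across the message: uouctuouctuo
y(24)+u(20): 44≡18 → s
r(17)+o(14): 31≡5 → f
n(13)+u(20): 33≡7 → h
y(24)+c(2): 26≡0 → a
s(18)+t(19): 37≡11 → l
s(18)+u(20): 38≡12 → m
b(1)+o(14): 15 → p
f(5)+u(20): 25 → z
r(17)+c(2): 19 → t
k(10)+t(19): 29≡3 → d
w(22)+u(20): 42≡16 → q
d(3)+o(14): 17 → r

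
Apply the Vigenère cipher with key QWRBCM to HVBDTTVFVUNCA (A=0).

Repeat the key across the message: QWRBCMQWRBCMQ
H(7)+Q(16): 23 → X
V(21)+W(22): 43≡17 → R
B(1)+R(17): 18 → S
D(3)+B(1): 4 → E
T(19)+C(2): 21 → V
T(19)+M(12): 31≡5 → F
V(21)+Q(16): 37≡11 → L
F(5)+W(22): 27≡1 → B
V(21)+R(17): 38≡12 → M
U(20)+B(1): 21 → V
N(13)+C(2): 15 → P
C(2)+M(12): 14 → O
A(0)+Q(16): 16 → Q

XRSEVFLBMVPOQ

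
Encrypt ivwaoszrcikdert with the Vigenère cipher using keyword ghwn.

Repeat the key across the message: ghwnghwnghwnghw
i(8)+g(6): 14 → o
v(21)+h(7): 28≡2 → c
w(22)+w(22): 44≡18 → s
a(0)+n(13): 13 → n
o(14)+g(6): 20 → u
s(18)+h(7): 25 → z
z(25)+w(22): 47≡21 → v
r(17)+n(13): 30≡4 → e
c(2)+g(6): 8 → i
i(8)+h(7): 15 → p
k(10)+w(22): 32≡6 → g
d(3)+n(13): 16 → q
e(4)+g(6): 10 → k
r(17)+h(7): 24 → y
t(19)+w(22): 41≡15 → p

ocsnuzveipgqkyp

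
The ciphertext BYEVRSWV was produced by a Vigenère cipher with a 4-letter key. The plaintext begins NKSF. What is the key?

OOMQ

Subtract each crib letter from the matching ciphertext letter (mod 26):
B(1)−N(13)=-12≡14 → O
Y(24)−K(10)=14 → O
E(4)−S(18)=-14≡12 → M
V(21)−F(5)=16 → Q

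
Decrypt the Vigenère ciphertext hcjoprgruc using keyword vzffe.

mdejlwhmpy

Repeat the key across the ciphertext: vzffevzffe
h(7)−v(21): -14≡12 → m
c(2)−z(25): -23≡3 → d
j(9)−f(5): 4 → e
o(14)−f(5): 9 → j
p(15)−e(4): 11 → l
r(17)−v(21): -4≡22 → w
g(6)−z(25): -19≡7 → h
r(17)−f(5): 12 → m
u(20)−f(5): 15 → p
c(2)−e(4): -2≡24 → y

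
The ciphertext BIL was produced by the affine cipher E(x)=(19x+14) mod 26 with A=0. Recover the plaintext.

The inverse of 19 mod 26 is 11, since 19·11=209≡1. Apply D(y)=11·(y−14) mod 26:
B(1): 11·(1−14)=-143≡13 → N
I(8): 11·(8−14)=-66≡12 → M
L(11): 11·(11−14)=-33≡19 → T

NMT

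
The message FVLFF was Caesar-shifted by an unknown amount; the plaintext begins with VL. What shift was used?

From the crib: F(5)−V(21)=-16≡10, so the shift is 10.

10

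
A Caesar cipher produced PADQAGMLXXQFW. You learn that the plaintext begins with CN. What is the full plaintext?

From the crib: P(15)−C(2)=13, so the shift is 13.
Subtract 13 from each ciphertext letter:
P(15): 15−13=2 → C
A(0): 0−13=-13≡13 → N
D(3): 3−13=-10≡16 → Q
Q(16): 16−13=3 → D
A(0): 0−13=-13≡13 → N
G(6): 6−13=-7≡19 → T
M(12): 12−13=-1≡25 → Z
L(11): 11−13=-2≡24 → Y
X(23): 23−13=10 → K
X(23): 23−13=10 → K
Q(16): 16−13=3 → D
F(5): 5−13=-8≡18 → S
W(22): 22−13=9 → J

CNQDNTZYKKDSJ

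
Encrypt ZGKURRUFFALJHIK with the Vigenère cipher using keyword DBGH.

Repeat the key across the message: DBGHDBGHDBGHDBG
Z(25)+D(3): 28≡2 → C
G(6)+B(1): 7 → H
K(10)+G(6): 16 → Q
U(20)+H(7): 27≡1 → B
R(17)+D(3): 20 → U
R(17)+B(1): 18 → S
U(20)+G(6): 26≡0 → A
F(5)+H(7): 12 → M
F(5)+D(3): 8 → I
A(0)+B(1): 1 → B
L(11)+G(6): 17 → R
J(9)+H(7): 16 → Q
H(7)+D(3): 10 → K
I(8)+B(1): 9 → J
K(10)+G(6): 16 → Q

CHQBUSAMIBRQKJQ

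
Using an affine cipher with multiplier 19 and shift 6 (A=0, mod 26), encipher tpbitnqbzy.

dfzcdtyznu

t(19): 19·19+6=367≡3 → d
p(15): 19·15+6=291≡5 → f
b(1): 19·1+6=25 → z
i(8): 19·8+6=158≡2 → c
t(19): 19·19+6=367≡3 → d
n(13): 19·13+6=253≡19 → t
q(16): 19·16+6=310≡24 → y
b(1): 19·1+6=25 → z
z(25): 19·25+6=481≡13 → n
y(24): 19·24+6=462≡20 → u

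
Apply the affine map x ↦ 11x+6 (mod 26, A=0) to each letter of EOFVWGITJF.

E(4): 11·4+6=50≡24 → Y
O(14): 11·14+6=160≡4 → E
F(5): 11·5+6=61≡9 → J
V(21): 11·21+6=237≡3 → D
W(22): 11·22+6=248≡14 → O
G(6): 11·6+6=72≡20 → U
I(8): 11·8+6=94≡16 → Q
T(19): 11·19+6=215≡7 → H
J(9): 11·9+6=105≡1 → B
F(5): 11·5+6=61≡9 → J

YEJDOUQHBJ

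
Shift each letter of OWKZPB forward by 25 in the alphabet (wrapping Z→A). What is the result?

NVJYOA

O(14): 14+25=39≡13 → N
W(22): 22+25=47≡21 → V
K(10): 10+25=35≡9 → J
Z(25): 25+25=50≡24 → Y
P(15): 15+25=40≡14 → O
B(1): 1+25=26≡0 → A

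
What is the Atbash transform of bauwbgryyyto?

yzfdytibbbgl

b(1) → y(24)
a(0) → z(25)
u(20) → f(5)
w(22) → d(3)
b(1) → y(24)
g(6) → t(19)
r(17) → i(8)
y(24) → b(1)
y(24) → b(1)
y(24) → b(1)
t(19) → g(6)
o(14) → l(11)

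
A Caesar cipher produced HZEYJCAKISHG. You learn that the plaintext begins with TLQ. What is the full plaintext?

From the crib: H(7)−T(19)=-12≡14, so the shift is 14.
Subtract 14 from each ciphertext letter:
H(7): 7−14=-7≡19 → T
Z(25): 25−14=11 → L
E(4): 4−14=-10≡16 → Q
Y(24): 24−14=10 → K
J(9): 9−14=-5≡21 → V
C(2): 2−14=-12≡14 → O
A(0): 0−14=-14≡12 → M
K(10): 10−14=-4≡22 → W
I(8): 8−14=-6≡20 → U
S(18): 18−14=4 → E
H(7): 7−14=-7≡19 → T
G(6): 6−14=-8≡18 → S

TLQKVOMWUETS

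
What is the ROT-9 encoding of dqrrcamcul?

d(3): 3+9=12 → m
q(16): 16+9=25 → z
r(17): 17+9=26≡0 → a
r(17): 17+9=26≡0 → a
c(2): 2+9=11 → l
a(0): 0+9=9 → j
m(12): 12+9=21 → v
c(2): 2+9=11 → l
u(20): 20+9=29≡3 → d
l(11): 11+9=20 → u

mzaaljvldu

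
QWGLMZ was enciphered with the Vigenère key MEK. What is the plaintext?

ESWZIP

Repeat the key across the ciphertext: MEKMEK
Q(16)−M(12): 4 → E
W(22)−E(4): 18 → S
G(6)−K(10): -4≡22 → W
L(11)−M(12): -1≡25 → Z
M(12)−E(4): 8 → I
Z(25)−K(10): 15 → P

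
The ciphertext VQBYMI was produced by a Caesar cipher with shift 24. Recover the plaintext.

XSDAOK

V(21): 21−24=-3≡23 → X
Q(16): 16−24=-8≡18 → S
B(1): 1−24=-23≡3 → D
Y(24): 24−24=0 → A
M(12): 12−24=-12≡14 → O
I(8): 8−24=-16≡10 → K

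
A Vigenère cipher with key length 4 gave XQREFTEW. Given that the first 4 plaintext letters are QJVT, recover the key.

Subtract each crib letter from the matching ciphertext letter (mod 26):
X(23)−Q(16)=7 → H
Q(16)−J(9)=7 → H
R(17)−V(21)=-4≡22 → W
E(4)−T(19)=-15≡11 → L

HHWL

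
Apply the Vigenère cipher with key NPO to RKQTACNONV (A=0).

EZEGPQADBI

Repeat the key across the message: NPONPONPON
R(17)+N(13): 30≡4 → E
K(10)+P(15): 25 → Z
Q(16)+O(14): 30≡4 → E
T(19)+N(13): 32≡6 → G
A(0)+P(15): 15 → P
C(2)+O(14): 16 → Q
N(13)+N(13): 26≡0 → A
O(14)+P(15): 29≡3 → D
N(13)+O(14): 27≡1 → B
V(21)+N(13): 34≡8 → I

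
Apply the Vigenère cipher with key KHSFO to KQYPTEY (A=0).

Repeat the key across the message: KHSFOKH
K(10)+K(10): 20 → U
Q(16)+H(7): 23 → X
Y(24)+S(18): 42≡16 → Q
P(15)+F(5): 20 → U
T(19)+O(14): 33≡7 → H
E(4)+K(10): 14 → O
Y(24)+H(7): 31≡5 → F

UXQUHOF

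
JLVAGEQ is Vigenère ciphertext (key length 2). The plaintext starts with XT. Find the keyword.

MS

Subtract each crib letter from the matching ciphertext letter (mod 26):
J(9)−X(23)=-14≡12 → M
L(11)−T(19)=-8≡18 → S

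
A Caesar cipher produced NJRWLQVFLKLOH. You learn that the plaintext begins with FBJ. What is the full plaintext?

From the crib: N(13)−F(5)=8, so the shift is 8.
Subtract 8 from each ciphertext letter:
N(13): 13−8=5 → F
J(9): 9−8=1 → B
R(17): 17−8=9 → J
W(22): 22−8=14 → O
L(11): 11−8=3 → D
Q(16): 16−8=8 → I
V(21): 21−8=13 → N
F(5): 5−8=-3≡23 → X
L(11): 11−8=3 → D
K(10): 10−8=2 → C
L(11): 11−8=3 → D
O(14): 14−8=6 → G
H(7): 7−8=-1≡25 → Z

FBJODINXDCDGZ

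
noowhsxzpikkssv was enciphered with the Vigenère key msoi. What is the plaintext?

bwaovajrdqwcgah

Repeat the key across the ciphertext: msoimsoimsoimso
n(13)−m(12): 1 → b
o(14)−s(18): -4≡22 → w
o(14)−o(14): 0 → a
w(22)−i(8): 14 → o
h(7)−m(12): -5≡21 → v
s(18)−s(18): 0 → a
x(23)−o(14): 9 → j
z(25)−i(8): 17 → r
p(15)−m(12): 3 → d
i(8)−s(18): -10≡16 → q
k(10)−o(14): -4≡22 → w
k(10)−i(8): 2 → c
s(18)−m(12): 6 → g
s(18)−s(18): 0 → a
v(21)−o(14): 7 → h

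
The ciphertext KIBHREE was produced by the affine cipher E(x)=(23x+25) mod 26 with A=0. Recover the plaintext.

The inverse of 23 mod 26 is 17, since 23·17=391≡1. Apply D(y)=17·(y−25) mod 26:
K(10): 17·(10−25)=-255≡5 → F
I(8): 17·(8−25)=-289≡23 → X
B(1): 17·(1−25)=-408≡8 → I
H(7): 17·(7−25)=-306≡6 → G
R(17): 17·(17−25)=-136≡20 → U
E(4): 17·(4−25)=-357≡7 → H
E(4): 17·(4−25)=-357≡7 → H

FXIGUHH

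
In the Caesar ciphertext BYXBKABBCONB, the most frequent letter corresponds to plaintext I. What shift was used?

19

The most frequent ciphertext letter is B (appears 5 times).
B is position 1; I is position 8.
Shift = -7≡19.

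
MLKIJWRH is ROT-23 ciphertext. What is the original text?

PONLMZUK

M(12): 12−23=-11≡15 → P
L(11): 11−23=-12≡14 → O
K(10): 10−23=-13≡13 → N
I(8): 8−23=-15≡11 → L
J(9): 9−23=-14≡12 → M
W(22): 22−23=-1≡25 → Z
R(17): 17−23=-6≡20 → U
H(7): 7−23=-16≡10 → K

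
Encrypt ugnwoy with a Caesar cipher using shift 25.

u(20): 20+25=45≡19 → t
g(6): 6+25=31≡5 → f
n(13): 13+25=38≡12 → m
w(22): 22+25=47≡21 → v
o(14): 14+25=39≡13 → n
y(24): 24+25=49≡23 → x

tfmvnx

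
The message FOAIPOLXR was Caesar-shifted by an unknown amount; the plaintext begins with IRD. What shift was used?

23

From the crib: F(5)−I(8)=-3≡23, so the shift is 23.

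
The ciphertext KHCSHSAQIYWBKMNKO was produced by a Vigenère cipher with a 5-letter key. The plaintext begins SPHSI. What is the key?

SSVAZ

Subtract each crib letter from the matching ciphertext letter (mod 26):
K(10)−S(18)=-8≡18 → S
H(7)−P(15)=-8≡18 → S
C(2)−H(7)=-5≡21 → V
S(18)−S(18)=0 → A
H(7)−I(8)=-1≡25 → Z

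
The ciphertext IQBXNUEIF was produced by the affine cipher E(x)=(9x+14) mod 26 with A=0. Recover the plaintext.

The inverse of 9 mod 26 is 3, since 9·3=27≡1. Apply D(y)=3·(y−14) mod 26:
I(8): 3·(8−14)=-18≡8 → I
Q(16): 3·(16−14)=6 → G
B(1): 3·(1−14)=-39≡13 → N
X(23): 3·(23−14)=27≡1 → B
N(13): 3·(13−14)=-3≡23 → X
U(20): 3·(20−14)=18 → S
E(4): 3·(4−14)=-30≡22 → W
I(8): 3·(8−14)=-18≡8 → I
F(5): 3·(5−14)=-27≡25 → Z

IGNBXSWIZ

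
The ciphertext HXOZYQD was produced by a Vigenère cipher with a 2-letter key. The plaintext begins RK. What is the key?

Subtract each crib letter from the matching ciphertext letter (mod 26):
H(7)−R(17)=-10≡16 → Q
X(23)−K(10)=13 → N

QN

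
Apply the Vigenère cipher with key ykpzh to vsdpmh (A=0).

Repeat the key across the message: ykpzhy
v(21)+y(24): 45≡19 → t
s(18)+k(10): 28≡2 → c
d(3)+p(15): 18 → s
p(15)+z(25): 40≡14 → o
m(12)+h(7): 19 → t
h(7)+y(24): 31≡5 → f

tcsotf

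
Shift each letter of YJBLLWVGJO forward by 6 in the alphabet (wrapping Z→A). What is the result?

Y(24): 24+6=30≡4 → E
J(9): 9+6=15 → P
B(1): 1+6=7 → H
L(11): 11+6=17 → R
L(11): 11+6=17 → R
W(22): 22+6=28≡2 → C
V(21): 21+6=27≡1 → B
G(6): 6+6=12 → M
J(9): 9+6=15 → P
O(14): 14+6=20 → U

EPHRRCBMPU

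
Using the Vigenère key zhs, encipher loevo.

kvwuv

Repeat the key across the message: zhszh
l(11)+z(25): 36≡10 → k
o(14)+h(7): 21 → v
e(4)+s(18): 22 → w
v(21)+z(25): 46≡20 → u
o(14)+h(7): 21 → v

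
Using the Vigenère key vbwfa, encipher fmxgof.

Repeat the key across the message: vbwfav
f(5)+v(21): 26≡0 → a
m(12)+b(1): 13 → n
x(23)+w(22): 45≡19 → t
g(6)+f(5): 11 → l
o(14)+a(0): 14 → o
f(5)+v(21): 26≡0 → a

antloa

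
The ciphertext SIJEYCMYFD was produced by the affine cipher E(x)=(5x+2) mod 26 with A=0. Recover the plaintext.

YWRQUACULV

The inverse of 5 mod 26 is 21, since 5·21=105≡1. Apply D(y)=21·(y−2) mod 26:
S(18): 21·(18−2)=336≡24 → Y
I(8): 21·(8−2)=126≡22 → W
J(9): 21·(9−2)=147≡17 → R
E(4): 21·(4−2)=42≡16 → Q
Y(24): 21·(24−2)=462≡20 → U
C(2): 21·(2−2)=0 → A
M(12): 21·(12−2)=210≡2 → C
Y(24): 21·(24−2)=462≡20 → U
F(5): 21·(5−2)=63≡11 → L
D(3): 21·(3−2)=21 → V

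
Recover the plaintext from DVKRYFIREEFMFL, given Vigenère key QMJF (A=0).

Repeat the key across the ciphertext: QMJFQMJFQMJFQM
D(3)−Q(16): -13≡13 → N
V(21)−M(12): 9 → J
K(10)−J(9): 1 → B
R(17)−F(5): 12 → M
Y(24)−Q(16): 8 → I
F(5)−M(12): -7≡19 → T
I(8)−J(9): -1≡25 → Z
R(17)−F(5): 12 → M
E(4)−Q(16): -12≡14 → O
E(4)−M(12): -8≡18 → S
F(5)−J(9): -4≡22 → W
M(12)−F(5): 7 → H
F(5)−Q(16): -11≡15 → P
L(11)−M(12): -1≡25 → Z

NJBMITZMOSWHPZ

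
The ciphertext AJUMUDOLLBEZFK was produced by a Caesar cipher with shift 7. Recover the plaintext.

A(0): 0−7=-7≡19 → T
J(9): 9−7=2 → C
U(20): 20−7=13 → N
M(12): 12−7=5 → F
U(20): 20−7=13 → N
D(3): 3−7=-4≡22 → W
O(14): 14−7=7 → H
L(11): 11−7=4 → E
L(11): 11−7=4 → E
B(1): 1−7=-6≡20 → U
E(4): 4−7=-3≡23 → X
Z(25): 25−7=18 → S
F(5): 5−7=-2≡24 → Y
K(10): 10−7=3 → D

TCNFNWHEEUXSYD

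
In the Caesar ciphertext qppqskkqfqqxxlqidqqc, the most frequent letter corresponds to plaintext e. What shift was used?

12

The most frequent ciphertext letter is q (appears 8 times).
q is position 16; e is position 4.
Shift = 12.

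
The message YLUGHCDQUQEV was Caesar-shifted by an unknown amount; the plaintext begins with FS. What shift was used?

From the crib: Y(24)−F(5)=19, so the shift is 19.

19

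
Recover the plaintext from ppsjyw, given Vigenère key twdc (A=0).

Repeat the key across the ciphertext: twdctw
p(15)−t(19): -4≡22 → w
p(15)−w(22): -7≡19 → t
s(18)−d(3): 15 → p
j(9)−c(2): 7 → h
y(24)−t(19): 5 → f
w(22)−w(22): 0 → a

wtphfa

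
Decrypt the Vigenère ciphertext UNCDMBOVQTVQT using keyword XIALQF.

Repeat the key across the ciphertext: XIALQFXIALQFX
U(20)−X(23): -3≡23 → X
N(13)−I(8): 5 → F
C(2)−A(0): 2 → C
D(3)−L(11): -8≡18 → S
M(12)−Q(16): -4≡22 → W
B(1)−F(5): -4≡22 → W
O(14)−X(23): -9≡17 → R
V(21)−I(8): 13 → N
Q(16)−A(0): 16 → Q
T(19)−L(11): 8 → I
V(21)−Q(16): 5 → F
Q(16)−F(5): 11 → L
T(19)−X(23): -4≡22 → W

XFCSWWRNQIFLW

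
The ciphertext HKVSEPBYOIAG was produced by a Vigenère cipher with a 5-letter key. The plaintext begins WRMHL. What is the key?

LTJLT

Subtract each crib letter from the matching ciphertext letter (mod 26):
H(7)−W(22)=-15≡11 → L
K(10)−R(17)=-7≡19 → T
V(21)−M(12)=9 → J
S(18)−H(7)=11 → L
E(4)−L(11)=-7≡19 → T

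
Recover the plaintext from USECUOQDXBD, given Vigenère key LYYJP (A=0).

Repeat the key across the ciphertext: LYYJPLYYJPL
U(20)−L(11): 9 → J
S(18)−Y(24): -6≡20 → U
E(4)−Y(24): -20≡6 → G
C(2)−J(9): -7≡19 → T
U(20)−P(15): 5 → F
O(14)−L(11): 3 → D
Q(16)−Y(24): -8≡18 → S
D(3)−Y(24): -21≡5 → F
X(23)−J(9): 14 → O
B(1)−P(15): -14≡12 → M
D(3)−L(11): -8≡18 → S

JUGTFDSFOMS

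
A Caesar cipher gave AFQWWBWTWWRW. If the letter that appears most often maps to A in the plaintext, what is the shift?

The most frequent ciphertext letter is W (appears 6 times).
W is position 22; A is position 0.
Shift = 22.

22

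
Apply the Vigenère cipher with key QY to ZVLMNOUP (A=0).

Repeat the key across the message: QYQYQYQY
Z(25)+Q(16): 41≡15 → P
V(21)+Y(24): 45≡19 → T
L(11)+Q(16): 27≡1 → B
M(12)+Y(24): 36≡10 → K
N(13)+Q(16): 29≡3 → D
O(14)+Y(24): 38≡12 → M
U(20)+Q(16): 36≡10 → K
P(15)+Y(24): 39≡13 → N

PTBKDMKN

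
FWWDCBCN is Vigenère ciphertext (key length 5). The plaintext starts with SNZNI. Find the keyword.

Subtract each crib letter from the matching ciphertext letter (mod 26):
F(5)−S(18)=-13≡13 → N
W(22)−N(13)=9 → J
W(22)−Z(25)=-3≡23 → X
D(3)−N(13)=-10≡16 → Q
C(2)−I(8)=-6≡20 → U

NJXQU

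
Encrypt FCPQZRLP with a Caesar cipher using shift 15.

UREFOGAE

F(5): 5+15=20 → U
C(2): 2+15=17 → R
P(15): 15+15=30≡4 → E
Q(16): 16+15=31≡5 → F
Z(25): 25+15=40≡14 → O
R(17): 17+15=32≡6 → G
L(11): 11+15=26≡0 → A
P(15): 15+15=30≡4 → E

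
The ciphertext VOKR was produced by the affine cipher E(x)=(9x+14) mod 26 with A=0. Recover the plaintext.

VAOJ

The inverse of 9 mod 26 is 3, since 9·3=27≡1. Apply D(y)=3·(y−14) mod 26:
V(21): 3·(21−14)=21 → V
O(14): 3·(14−14)=0 → A
K(10): 3·(10−14)=-12≡14 → O
R(17): 3·(17−14)=9 → J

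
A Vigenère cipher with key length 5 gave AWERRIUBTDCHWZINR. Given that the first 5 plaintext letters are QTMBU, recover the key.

KDSQX

Subtract each crib letter from the matching ciphertext letter (mod 26):
A(0)−Q(16)=-16≡10 → K
W(22)−T(19)=3 → D
E(4)−M(12)=-8≡18 → S
R(17)−B(1)=16 → Q
R(17)−U(20)=-3≡23 → X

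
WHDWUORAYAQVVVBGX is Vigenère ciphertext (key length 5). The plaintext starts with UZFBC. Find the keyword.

CIYVS

Subtract each crib letter from the matching ciphertext letter (mod 26):
W(22)−U(20)=2 → C
H(7)−Z(25)=-18≡8 → I
D(3)−F(5)=-2≡24 → Y
W(22)−B(1)=21 → V
U(20)−C(2)=18 → S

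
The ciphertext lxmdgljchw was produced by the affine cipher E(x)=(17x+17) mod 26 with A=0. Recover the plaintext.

The inverse of 17 mod 26 is 23, since 17·23=391≡1. Apply D(y)=23·(y−17) mod 26:
l(11): 23·(11−17)=-138≡18 → s
x(23): 23·(23−17)=138≡8 → i
m(12): 23·(12−17)=-115≡15 → p
d(3): 23·(3−17)=-322≡16 → q
g(6): 23·(6−17)=-253≡7 → h
l(11): 23·(11−17)=-138≡18 → s
j(9): 23·(9−17)=-184≡24 → y
c(2): 23·(2−17)=-345≡19 → t
h(7): 23·(7−17)=-230≡4 → e
w(22): 23·(22−17)=115≡11 → l

sipqhsytel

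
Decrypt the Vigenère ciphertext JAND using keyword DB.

GZKC

Repeat the key across the ciphertext: DBDB
J(9)−D(3): 6 → G
A(0)−B(1): -1≡25 → Z
N(13)−D(3): 10 → K
D(3)−B(1): 2 → C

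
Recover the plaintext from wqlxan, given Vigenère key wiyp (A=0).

Repeat the key across the ciphertext: wiypwi
w(22)−w(22): 0 → a
q(16)−i(8): 8 → i
l(11)−y(24): -13≡13 → n
x(23)−p(15): 8 → i
a(0)−w(22): -22≡4 → e
n(13)−i(8): 5 → f

ainief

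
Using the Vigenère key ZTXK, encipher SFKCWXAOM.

RYHMVQXYL

Repeat the key across the message: ZTXKZTXKZ
S(18)+Z(25): 43≡17 → R
F(5)+T(19): 24 → Y
K(10)+X(23): 33≡7 → H
C(2)+K(10): 12 → M
W(22)+Z(25): 47≡21 → V
X(23)+T(19): 42≡16 → Q
A(0)+X(23): 23 → X
O(14)+K(10): 24 → Y
M(12)+Z(25): 37≡11 → L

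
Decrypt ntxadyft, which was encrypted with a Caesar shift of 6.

hnruxszn

n(13): 13−6=7 → h
t(19): 19−6=13 → n
x(23): 23−6=17 → r
a(0): 0−6=-6≡20 → u
d(3): 3−6=-3≡23 → x
y(24): 24−6=18 → s
f(5): 5−6=-1≡25 → z
t(19): 19−6=13 → n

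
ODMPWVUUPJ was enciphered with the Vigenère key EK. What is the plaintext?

KTIFSLQKLZ

Repeat the key across the ciphertext: EKEKEKEKEK
O(14)−E(4): 10 → K
D(3)−K(10): -7≡19 → T
M(12)−E(4): 8 → I
P(15)−K(10): 5 → F
W(22)−E(4): 18 → S
V(21)−K(10): 11 → L
U(20)−E(4): 16 → Q
U(20)−K(10): 10 → K
P(15)−E(4): 11 → L
J(9)−K(10): -1≡25 → Z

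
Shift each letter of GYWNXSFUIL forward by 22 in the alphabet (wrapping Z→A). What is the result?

CUSJTOBQEH

G(6): 6+22=28≡2 → C
Y(24): 24+22=46≡20 → U
W(22): 22+22=44≡18 → S
N(13): 13+22=35≡9 → J
X(23): 23+22=45≡19 → T
S(18): 18+22=40≡14 → O
F(5): 5+22=27≡1 → B
U(20): 20+22=42≡16 → Q
I(8): 8+22=30≡4 → E
L(11): 11+22=33≡7 → H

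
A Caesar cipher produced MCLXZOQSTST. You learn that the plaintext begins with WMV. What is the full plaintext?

WMVHJYACDCD

From the crib: M(12)−W(22)=-10≡16, so the shift is 16.
Subtract 16 from each ciphertext letter:
M(12): 12−16=-4≡22 → W
C(2): 2−16=-14≡12 → M
L(11): 11−16=-5≡21 → V
X(23): 23−16=7 → H
Z(25): 25−16=9 → J
O(14): 14−16=-2≡24 → Y
Q(16): 16−16=0 → A
S(18): 18−16=2 → C
T(19): 19−16=3 → D
S(18): 18−16=2 → C
T(19): 19−16=3 → D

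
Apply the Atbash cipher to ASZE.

A(0) → Z(25)
S(18) → H(7)
Z(25) → A(0)
E(4) → V(21)

ZHAV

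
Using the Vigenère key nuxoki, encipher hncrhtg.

Repeat the key across the message: nuxokin
h(7)+n(13): 20 → u
n(13)+u(20): 33≡7 → h
c(2)+x(23): 25 → z
r(17)+o(14): 31≡5 → f
h(7)+k(10): 17 → r
t(19)+i(8): 27≡1 → b
g(6)+n(13): 19 → t

uhzfrbt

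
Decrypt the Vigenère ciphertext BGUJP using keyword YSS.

Repeat the key across the ciphertext: YSSYS
B(1)−Y(24): -23≡3 → D
G(6)−S(18): -12≡14 → O
U(20)−S(18): 2 → C
J(9)−Y(24): -15≡11 → L
P(15)−S(18): -3≡23 → X

DOCLX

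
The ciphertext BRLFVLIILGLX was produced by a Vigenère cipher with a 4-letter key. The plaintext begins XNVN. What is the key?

EEQS

Subtract each crib letter from the matching ciphertext letter (mod 26):
B(1)−X(23)=-22≡4 → E
R(17)−N(13)=4 → E
L(11)−V(21)=-10≡16 → Q
F(5)−N(13)=-8≡18 → S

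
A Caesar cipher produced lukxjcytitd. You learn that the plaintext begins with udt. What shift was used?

17

From the crib: l(11)−u(20)=-9≡17, so the shift is 17.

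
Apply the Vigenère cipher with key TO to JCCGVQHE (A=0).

CQVUOEAS

Repeat the key across the message: TOTOTOTO
J(9)+T(19): 28≡2 → C
C(2)+O(14): 16 → Q
C(2)+T(19): 21 → V
G(6)+O(14): 20 → U
V(21)+T(19): 40≡14 → O
Q(16)+O(14): 30≡4 → E
H(7)+T(19): 26≡0 → A
E(4)+O(14): 18 → S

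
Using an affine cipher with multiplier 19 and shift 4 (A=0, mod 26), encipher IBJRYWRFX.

AXTPSGPVZ

I(8): 19·8+4=156≡0 → A
B(1): 19·1+4=23 → X
J(9): 19·9+4=175≡19 → T
R(17): 19·17+4=327≡15 → P
Y(24): 19·24+4=460≡18 → S
W(22): 19·22+4=422≡6 → G
R(17): 19·17+4=327≡15 → P
F(5): 19·5+4=99≡21 → V
X(23): 19·23+4=441≡25 → Z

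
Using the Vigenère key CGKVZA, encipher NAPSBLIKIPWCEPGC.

PGZNALKQSKVCGVQX

Repeat the key across the message: CGKVZACGKVZACGKV
N(13)+C(2): 15 → P
A(0)+G(6): 6 → G
P(15)+K(10): 25 → Z
S(18)+V(21): 39≡13 → N
B(1)+Z(25): 26≡0 → A
L(11)+A(0): 11 → L
I(8)+C(2): 10 → K
K(10)+G(6): 16 → Q
I(8)+K(10): 18 → S
P(15)+V(21): 36≡10 → K
W(22)+Z(25): 47≡21 → V
C(2)+A(0): 2 → C
E(4)+C(2): 6 → G
P(15)+G(6): 21 → V
G(6)+K(10): 16 → Q
C(2)+V(21): 23 → X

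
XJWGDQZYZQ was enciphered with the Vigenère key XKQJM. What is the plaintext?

AZGXRTPIQE

Repeat the key across the ciphertext: XKQJMXKQJM
X(23)−X(23): 0 → A
J(9)−K(10): -1≡25 → Z
W(22)−Q(16): 6 → G
G(6)−J(9): -3≡23 → X
D(3)−M(12): -9≡17 → R
Q(16)−X(23): -7≡19 → T
Z(25)−K(10): 15 → P
Y(24)−Q(16): 8 → I
Z(25)−J(9): 16 → Q
Q(16)−M(12): 4 → E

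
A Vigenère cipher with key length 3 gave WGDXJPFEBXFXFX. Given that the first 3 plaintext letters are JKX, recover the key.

NWG

Subtract each crib letter from the matching ciphertext letter (mod 26):
W(22)−J(9)=13 → N
G(6)−K(10)=-4≡22 → W
D(3)−X(23)=-20≡6 → G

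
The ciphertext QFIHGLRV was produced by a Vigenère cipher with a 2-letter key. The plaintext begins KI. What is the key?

Subtract each crib letter from the matching ciphertext letter (mod 26):
Q(16)−K(10)=6 → G
F(5)−I(8)=-3≡23 → X

GX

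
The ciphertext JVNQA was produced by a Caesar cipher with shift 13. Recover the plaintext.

J(9): 9−13=-4≡22 → W
V(21): 21−13=8 → I
N(13): 13−13=0 → A
Q(16): 16−13=3 → D
A(0): 0−13=-13≡13 → N

WIADN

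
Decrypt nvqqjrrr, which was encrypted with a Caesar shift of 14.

n(13): 13−14=-1≡25 → z
v(21): 21−14=7 → h
q(16): 16−14=2 → c
q(16): 16−14=2 → c
j(9): 9−14=-5≡21 → v
r(17): 17−14=3 → d
r(17): 17−14=3 → d
r(17): 17−14=3 → d

zhccvddd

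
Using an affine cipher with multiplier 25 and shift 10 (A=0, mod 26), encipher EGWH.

E(4): 25·4+10=110≡6 → G
G(6): 25·6+10=160≡4 → E
W(22): 25·22+10=560≡14 → O
H(7): 25·7+10=185≡3 → D

GEOD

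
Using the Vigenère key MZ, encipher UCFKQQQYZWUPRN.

GBRJCPCXLVGODM

Repeat the key across the message: MZMZMZMZMZMZMZ
U(20)+M(12): 32≡6 → G
C(2)+Z(25): 27≡1 → B
F(5)+M(12): 17 → R
K(10)+Z(25): 35≡9 → J
Q(16)+M(12): 28≡2 → C
Q(16)+Z(25): 41≡15 → P
Q(16)+M(12): 28≡2 → C
Y(24)+Z(25): 49≡23 → X
Z(25)+M(12): 37≡11 → L
W(22)+Z(25): 47≡21 → V
U(20)+M(12): 32≡6 → G
P(15)+Z(25): 40≡14 → O
R(17)+M(12): 29≡3 → D
N(13)+Z(25): 38≡12 → M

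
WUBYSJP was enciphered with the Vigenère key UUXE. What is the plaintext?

Repeat the key across the ciphertext: UUXEUUX
W(22)−U(20): 2 → C
U(20)−U(20): 0 → A
B(1)−X(23): -22≡4 → E
Y(24)−E(4): 20 → U
S(18)−U(20): -2≡24 → Y
J(9)−U(20): -11≡15 → P
P(15)−X(23): -8≡18 → S

CAEUYPS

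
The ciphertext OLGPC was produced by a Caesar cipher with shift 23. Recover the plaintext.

O(14): 14−23=-9≡17 → R
L(11): 11−23=-12≡14 → O
G(6): 6−23=-17≡9 → J
P(15): 15−23=-8≡18 → S
C(2): 2−23=-21≡5 → F

ROJSF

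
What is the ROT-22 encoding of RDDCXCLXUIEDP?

R(17): 17+22=39≡13 → N
D(3): 3+22=25 → Z
D(3): 3+22=25 → Z
C(2): 2+22=24 → Y
X(23): 23+22=45≡19 → T
C(2): 2+22=24 → Y
L(11): 11+22=33≡7 → H
X(23): 23+22=45≡19 → T
U(20): 20+22=42≡16 → Q
I(8): 8+22=30≡4 → E
E(4): 4+22=26≡0 → A
D(3): 3+22=25 → Z
P(15): 15+22=37≡11 → L

NZZYTYHTQEAZL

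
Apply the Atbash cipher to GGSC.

G(6) → T(19)
G(6) → T(19)
S(18) → H(7)
C(2) → X(23)

TTHX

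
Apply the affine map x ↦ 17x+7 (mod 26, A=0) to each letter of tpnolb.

t(19): 17·19+7=330≡18 → s
p(15): 17·15+7=262≡2 → c
n(13): 17·13+7=228≡20 → u
o(14): 17·14+7=245≡11 → l
l(11): 17·11+7=194≡12 → m
b(1): 17·1+7=24 → y

sculmy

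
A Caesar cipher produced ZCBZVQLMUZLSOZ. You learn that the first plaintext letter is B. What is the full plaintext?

BEDBXSNOWBNUQB

From the crib: Z(25)−B(1)=24, so the shift is 24.
Subtract 24 from each ciphertext letter:
Z(25): 25−24=1 → B
C(2): 2−24=-22≡4 → E
B(1): 1−24=-23≡3 → D
Z(25): 25−24=1 → B
V(21): 21−24=-3≡23 → X
Q(16): 16−24=-8≡18 → S
L(11): 11−24=-13≡13 → N
M(12): 12−24=-12≡14 → O
U(20): 20−24=-4≡22 → W
Z(25): 25−24=1 → B
L(11): 11−24=-13≡13 → N
S(18): 18−24=-6≡20 → U
O(14): 14−24=-10≡16 → Q
Z(25): 25−24=1 → B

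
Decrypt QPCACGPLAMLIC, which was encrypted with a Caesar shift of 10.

Q(16): 16−10=6 → G
P(15): 15−10=5 → F
C(2): 2−10=-8≡18 → S
A(0): 0−10=-10≡16 → Q
C(2): 2−10=-8≡18 → S
G(6): 6−10=-4≡22 → W
P(15): 15−10=5 → F
L(11): 11−10=1 → B
A(0): 0−10=-10≡16 → Q
M(12): 12−10=2 → C
L(11): 11−10=1 → B
I(8): 8−10=-2≡24 → Y
C(2): 2−10=-8≡18 → S

GFSQSWFBQCBYS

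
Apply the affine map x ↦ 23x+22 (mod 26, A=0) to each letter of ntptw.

n(13): 23·13+22=321≡9 → j
t(19): 23·19+22=459≡17 → r
p(15): 23·15+22=367≡3 → d
t(19): 23·19+22=459≡17 → r
w(22): 23·22+22=528≡8 → i

jrdri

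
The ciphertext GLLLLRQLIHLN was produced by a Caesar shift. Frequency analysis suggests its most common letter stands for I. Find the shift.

The most frequent ciphertext letter is L (appears 6 times).
L is position 11; I is position 8.
Shift = 3.

3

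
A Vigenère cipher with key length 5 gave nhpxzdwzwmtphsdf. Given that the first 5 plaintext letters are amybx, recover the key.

nvrwc

Subtract each crib letter from the matching ciphertext letter (mod 26):
n(13)−a(0)=13 → n
h(7)−m(12)=-5≡21 → v
p(15)−y(24)=-9≡17 → r
x(23)−b(1)=22 → w
z(25)−x(23)=2 → c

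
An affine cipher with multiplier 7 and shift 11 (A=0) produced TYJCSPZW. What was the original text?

The inverse of 7 mod 26 is 15, since 7·15=105≡1. Apply D(y)=15·(y−11) mod 26:
T(19): 15·(19−11)=120≡16 → Q
Y(24): 15·(24−11)=195≡13 → N
J(9): 15·(9−11)=-30≡22 → W
C(2): 15·(2−11)=-135≡21 → V
S(18): 15·(18−11)=105≡1 → B
P(15): 15·(15−11)=60≡8 → I
Z(25): 15·(25−11)=210≡2 → C
W(22): 15·(22−11)=165≡9 → J

QNWVBICJ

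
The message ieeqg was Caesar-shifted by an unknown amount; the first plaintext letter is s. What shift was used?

16

From the crib: i(8)−s(18)=-10≡16, so the shift is 16.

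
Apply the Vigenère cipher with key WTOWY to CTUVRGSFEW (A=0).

Repeat the key across the message: WTOWYWTOWY
C(2)+W(22): 24 → Y
T(19)+T(19): 38≡12 → M
U(20)+O(14): 34≡8 → I
V(21)+W(22): 43≡17 → R
R(17)+Y(24): 41≡15 → P
G(6)+W(22): 28≡2 → C
S(18)+T(19): 37≡11 → L
F(5)+O(14): 19 → T
E(4)+W(22): 26≡0 → A
W(22)+Y(24): 46≡20 → U

YMIRPCLTAU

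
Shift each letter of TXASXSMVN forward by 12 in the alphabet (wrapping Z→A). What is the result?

FJMEJEYHZ

T(19): 19+12=31≡5 → F
X(23): 23+12=35≡9 → J
A(0): 0+12=12 → M
S(18): 18+12=30≡4 → E
X(23): 23+12=35≡9 → J
S(18): 18+12=30≡4 → E
M(12): 12+12=24 → Y
V(21): 21+12=33≡7 → H
N(13): 13+12=25 → Z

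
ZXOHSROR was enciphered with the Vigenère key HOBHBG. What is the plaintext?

Repeat the key across the ciphertext: HOBHBGHO
Z(25)−H(7): 18 → S
X(23)−O(14): 9 → J
O(14)−B(1): 13 → N
H(7)−H(7): 0 → A
S(18)−B(1): 17 → R
R(17)−G(6): 11 → L
O(14)−H(7): 7 → H
R(17)−O(14): 3 → D

SJNARLHD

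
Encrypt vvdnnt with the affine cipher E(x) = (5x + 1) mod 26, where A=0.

v(21): 5·21+1=106≡2 → c
v(21): 5·21+1=106≡2 → c
d(3): 5·3+1=16 → q
n(13): 5·13+1=66≡14 → o
n(13): 5·13+1=66≡14 → o
t(19): 5·19+1=96≡18 → s

ccqoos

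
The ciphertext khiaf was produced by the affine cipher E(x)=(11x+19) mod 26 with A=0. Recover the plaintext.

The inverse of 11 mod 26 is 19, since 11·19=209≡1. Apply D(y)=19·(y−19) mod 26:
k(10): 19·(10−19)=-171≡11 → l
h(7): 19·(7−19)=-228≡6 → g
i(8): 19·(8−19)=-209≡25 → z
a(0): 19·(0−19)=-361≡3 → d
f(5): 19·(5−19)=-266≡20 → u

lgzdu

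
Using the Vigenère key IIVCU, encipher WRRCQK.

Repeat the key across the message: IIVCUI
W(22)+I(8): 30≡4 → E
R(17)+I(8): 25 → Z
R(17)+V(21): 38≡12 → M
C(2)+C(2): 4 → E
Q(16)+U(20): 36≡10 → K
K(10)+I(8): 18 → S

EZMEKS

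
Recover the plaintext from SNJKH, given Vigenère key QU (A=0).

CTTQR

Repeat the key across the ciphertext: QUQUQ
S(18)−Q(16): 2 → C
N(13)−U(20): -7≡19 → T
J(9)−Q(16): -7≡19 → T
K(10)−U(20): -10≡16 → Q
H(7)−Q(16): -9≡17 → R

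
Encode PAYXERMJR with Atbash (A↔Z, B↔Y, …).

KZBCVINQI

P(15) → K(10)
A(0) → Z(25)
Y(24) → B(1)
X(23) → C(2)
E(4) → V(21)
R(17) → I(8)
M(12) → N(13)
J(9) → Q(16)
R(17) → I(8)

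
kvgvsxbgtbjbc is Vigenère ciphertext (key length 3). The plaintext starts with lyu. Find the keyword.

Subtract each crib letter from the matching ciphertext letter (mod 26):
k(10)−l(11)=-1≡25 → z
v(21)−y(24)=-3≡23 → x
g(6)−u(20)=-14≡12 → m

zxm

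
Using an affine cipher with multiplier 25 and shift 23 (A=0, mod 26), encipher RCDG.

R(17): 25·17+23=448≡6 → G
C(2): 25·2+23=73≡21 → V
D(3): 25·3+23=98≡20 → U
G(6): 25·6+23=173≡17 → R

GVUR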